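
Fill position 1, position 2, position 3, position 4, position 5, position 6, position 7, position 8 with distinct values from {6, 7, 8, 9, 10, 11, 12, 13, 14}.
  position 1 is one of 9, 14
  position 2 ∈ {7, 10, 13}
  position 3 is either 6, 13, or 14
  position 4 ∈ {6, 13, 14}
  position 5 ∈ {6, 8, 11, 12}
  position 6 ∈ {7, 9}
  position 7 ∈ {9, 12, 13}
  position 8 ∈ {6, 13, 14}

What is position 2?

position 3, position 4, position 8 share exactly the 3 values {6, 13, 14}; by pigeonhole those values go to them, so strike 6, 13, 14 from position 1, position 2, position 5, position 7.
position 1 has just one choice, so position 1 = 9. So position 6, position 7 can't be 9.
position 6 has just one choice, so position 6 = 7. Strike 7 from position 2.
So position 2 = 10.

10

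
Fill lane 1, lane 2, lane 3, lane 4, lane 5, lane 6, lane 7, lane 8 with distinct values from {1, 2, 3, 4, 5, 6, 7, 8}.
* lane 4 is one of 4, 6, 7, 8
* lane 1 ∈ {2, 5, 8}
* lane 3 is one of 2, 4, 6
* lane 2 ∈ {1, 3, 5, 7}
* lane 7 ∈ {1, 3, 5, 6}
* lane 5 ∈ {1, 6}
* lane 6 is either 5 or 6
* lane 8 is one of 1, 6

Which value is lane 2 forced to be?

7

lane 5 and lane 8 share exactly the 2 values {1, 6}; by pigeonhole those values go to them, so strike 1, 6 from lane 2, lane 3, lane 4, lane 6, lane 7.
lane 6's domain is down to {5}, so lane 6 = 5. Strike 5 from lane 1, lane 2, lane 7.
lane 7 has just one choice, so lane 7 = 3. So lane 2 can't be 3.
So lane 2 = 7.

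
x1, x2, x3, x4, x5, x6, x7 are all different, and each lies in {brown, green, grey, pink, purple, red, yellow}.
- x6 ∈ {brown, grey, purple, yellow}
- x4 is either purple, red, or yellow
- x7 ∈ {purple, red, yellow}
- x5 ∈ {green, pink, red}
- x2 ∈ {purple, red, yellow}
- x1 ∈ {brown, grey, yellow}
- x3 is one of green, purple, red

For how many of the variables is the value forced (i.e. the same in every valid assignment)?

2

Among the 7 variables, pink fits only x5 (and all 7 values in {brown, green, grey, pink, purple, red, yellow} must be used), so x5 = pink.
The 6 still-open variables draw from only 6 values {brown, green, grey, purple, red, yellow}, so each is used; only x3 can be green, hence x3 = green.
The 3 variables x2, x4, x7 are confined to {purple, red, yellow}, which locks those values in; drop them from x1, x6.
Determined: x3=green, x5=pink. The other variables each still have more than one consistent value. That makes 2.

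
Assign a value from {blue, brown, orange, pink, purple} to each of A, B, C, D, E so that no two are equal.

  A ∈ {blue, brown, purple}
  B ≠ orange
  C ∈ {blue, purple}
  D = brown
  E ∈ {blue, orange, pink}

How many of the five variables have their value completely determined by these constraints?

3

D has just one choice, so D = brown. Remove brown from A, B.
Among the 4 still-open variables, orange fits only E (and all 4 values in {blue, orange, pink, purple} must be used), so E = orange.
The 3 still-open variables draw from only 3 values {blue, pink, purple}, so each is used; only B can be pink, hence B = pink.
Determined: B=pink, D=brown, E=orange. The other variables each still have more than one consistent value. That makes 3.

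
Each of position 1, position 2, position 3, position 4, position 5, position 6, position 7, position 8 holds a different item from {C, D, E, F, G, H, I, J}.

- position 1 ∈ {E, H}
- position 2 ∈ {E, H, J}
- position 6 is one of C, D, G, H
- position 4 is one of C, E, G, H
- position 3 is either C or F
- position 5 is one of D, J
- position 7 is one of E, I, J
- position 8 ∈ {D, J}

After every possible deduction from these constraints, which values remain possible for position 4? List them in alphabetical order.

The 8 variables together cover exactly {C, D, E, F, G, H, I, J} — 8 values for 8 variables — and F appears only in position 3's list, so position 3 = F.
Among the 7 still-open variables, I fits only position 7 (and all 7 values in {C, D, E, G, H, I, J} must be used), so position 7 = I.
position 5 and position 8 share exactly the 2 values {D, J}; by pigeonhole those values go to them, so strike D, J from position 2, position 6.
position 1 and position 2 share exactly the 2 values {E, H}; by pigeonhole those values go to them, so strike E, H from position 4, position 6.
No further eliminations apply; position 4 can still be any of C, G.

C, G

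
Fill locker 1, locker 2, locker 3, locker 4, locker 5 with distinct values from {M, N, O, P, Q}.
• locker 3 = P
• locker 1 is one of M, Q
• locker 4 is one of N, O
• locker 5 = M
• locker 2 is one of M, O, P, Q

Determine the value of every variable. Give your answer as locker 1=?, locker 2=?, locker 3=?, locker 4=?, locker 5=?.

locker 1=Q, locker 2=O, locker 3=P, locker 4=N, locker 5=M

locker 3's domain is down to {P}, so locker 3 = P. Remove P from locker 2.
locker 5's domain is down to {M}, so locker 5 = M. So locker 1, locker 2 can't be M.
That leaves locker 1 = Q. Strike Q from locker 2.
locker 2 must be O (only option left). Strike O from locker 4.
locker 4 must be N (only option left).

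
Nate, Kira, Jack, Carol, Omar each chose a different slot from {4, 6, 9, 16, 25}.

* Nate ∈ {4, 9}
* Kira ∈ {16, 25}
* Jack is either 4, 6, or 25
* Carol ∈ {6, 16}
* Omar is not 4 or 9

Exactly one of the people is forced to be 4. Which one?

Jack

The 5 variables together cover exactly {4, 6, 9, 16, 25} — 5 values for 5 variables — and 9 appears only in Nate's list, so Nate = 9.
The 4 still-open variables draw from only 4 values {4, 6, 16, 25}, so each is used; only Jack can be 4, hence Jack = 4.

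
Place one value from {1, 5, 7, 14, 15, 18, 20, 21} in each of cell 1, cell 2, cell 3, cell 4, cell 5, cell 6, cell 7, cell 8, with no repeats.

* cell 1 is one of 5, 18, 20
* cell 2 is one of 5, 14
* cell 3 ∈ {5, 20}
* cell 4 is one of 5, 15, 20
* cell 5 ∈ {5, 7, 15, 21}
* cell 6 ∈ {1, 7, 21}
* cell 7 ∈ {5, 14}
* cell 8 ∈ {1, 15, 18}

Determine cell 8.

1

The 2 variables cell 2 and cell 7 are confined to {5, 14}, which locks those values in; drop them from cell 1, cell 3, cell 4, cell 5.
cell 3 must be 20 (only option left). Strike 20 from cell 1, cell 4.
That leaves cell 4 = 15. Eliminate 15 elsewhere: cell 5, cell 8.
That leaves cell 1 = 18. Strike 18 from cell 8.
So cell 8 = 1.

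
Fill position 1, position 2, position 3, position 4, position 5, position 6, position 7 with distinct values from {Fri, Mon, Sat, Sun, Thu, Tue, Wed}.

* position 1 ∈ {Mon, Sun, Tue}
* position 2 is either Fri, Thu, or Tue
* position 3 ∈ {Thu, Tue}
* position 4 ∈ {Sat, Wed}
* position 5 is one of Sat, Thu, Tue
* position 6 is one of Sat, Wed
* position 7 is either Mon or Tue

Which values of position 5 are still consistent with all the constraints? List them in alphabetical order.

Among the 7 variables, Fri fits only position 2 (and all 7 values in {Fri, Mon, Sat, Sun, Thu, Tue, Wed} must be used), so position 2 = Fri.
The 6 still-open variables together cover exactly {Mon, Sat, Sun, Thu, Tue, Wed} — 6 values for 6 variables — and Sun appears only in position 1's list, so position 1 = Sun.
The 5 still-open variables together cover exactly {Mon, Sat, Thu, Tue, Wed} — 5 values for 5 variables — and Mon appears only in position 7's list, so position 7 = Mon.
The 2 variables position 4 and position 6 are confined to {Sat, Wed}, which locks those values in; drop them from position 5.
No further eliminations apply; position 5 can still be any of Thu, Tue.

Thu, Tue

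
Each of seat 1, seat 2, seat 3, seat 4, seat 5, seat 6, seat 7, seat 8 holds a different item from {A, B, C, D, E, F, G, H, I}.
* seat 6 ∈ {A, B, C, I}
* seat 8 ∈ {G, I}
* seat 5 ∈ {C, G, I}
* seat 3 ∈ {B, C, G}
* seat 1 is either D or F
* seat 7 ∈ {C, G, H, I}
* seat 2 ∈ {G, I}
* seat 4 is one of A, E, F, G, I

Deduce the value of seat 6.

A

seat 2 and seat 8 share exactly the 2 values {G, I}; by pigeonhole those values go to them, so strike G, I from seat 3, seat 4, seat 5, seat 6, seat 7.
seat 5 has just one choice, so seat 5 = C. So seat 3, seat 6, seat 7 can't be C.
seat 7's domain is down to {H}, so seat 7 = H.
seat 3's domain is down to {B}, so seat 3 = B. Remove B from seat 6.
So seat 6 = A.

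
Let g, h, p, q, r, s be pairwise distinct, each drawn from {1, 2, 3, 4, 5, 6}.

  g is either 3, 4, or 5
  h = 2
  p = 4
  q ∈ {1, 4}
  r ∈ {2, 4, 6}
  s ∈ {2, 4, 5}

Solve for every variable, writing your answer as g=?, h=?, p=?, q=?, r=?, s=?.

g=3, h=2, p=4, q=1, r=6, s=5

h has just one choice, so h = 2. So r, s can't be 2.
p has just one choice, so p = 4. Eliminate 4 elsewhere: g, q, r, s.
q has just one choice, so q = 1.
That leaves r = 6.
s has just one choice, so s = 5. Strike 5 from g.
g must be 3 (only option left).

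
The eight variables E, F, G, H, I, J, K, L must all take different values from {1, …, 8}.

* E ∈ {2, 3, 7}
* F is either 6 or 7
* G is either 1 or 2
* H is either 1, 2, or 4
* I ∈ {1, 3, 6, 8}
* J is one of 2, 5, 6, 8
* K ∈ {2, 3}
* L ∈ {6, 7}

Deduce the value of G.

The 8 variables draw from only 8 values {1, 2, 3, 4, 5, 6, 7, 8}, so each is used; only H can be 4, hence H = 4.
The 7 still-open variables draw from only 7 values {1, 2, 3, 5, 6, 7, 8}, so each is used; only J can be 5, hence J = 5.
The 6 still-open variables draw from only 6 values {1, 2, 3, 6, 7, 8}, so each is used; only I can be 8, hence I = 8.
Among the 5 still-open variables, 1 fits only G (and all 5 values in {1, 2, 3, 6, 7} must be used), so G = 1.

1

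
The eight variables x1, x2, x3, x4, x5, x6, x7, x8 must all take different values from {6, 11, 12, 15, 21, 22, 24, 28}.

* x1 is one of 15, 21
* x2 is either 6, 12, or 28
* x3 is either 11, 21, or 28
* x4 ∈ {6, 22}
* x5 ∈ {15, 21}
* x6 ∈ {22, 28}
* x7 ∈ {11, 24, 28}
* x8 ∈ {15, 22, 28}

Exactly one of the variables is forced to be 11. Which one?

The 8 variables together cover exactly {6, 11, 12, 15, 21, 22, 24, 28} — 8 values for 8 variables — and 12 appears only in x2's list, so x2 = 12.
The 7 still-open variables together cover exactly {6, 11, 15, 21, 22, 24, 28} — 7 values for 7 variables — and 6 appears only in x4's list, so x4 = 6.
The 6 still-open variables draw from only 6 values {11, 15, 21, 22, 24, 28}, so each is used; only x7 can be 24, hence x7 = 24.
The 5 still-open variables together cover exactly {11, 15, 21, 22, 28} — 5 values for 5 variables — and 11 appears only in x3's list, so x3 = 11.

x3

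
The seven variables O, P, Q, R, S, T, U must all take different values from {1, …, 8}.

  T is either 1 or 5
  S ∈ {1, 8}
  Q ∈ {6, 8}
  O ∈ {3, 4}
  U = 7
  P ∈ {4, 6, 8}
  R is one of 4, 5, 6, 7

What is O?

U has just one choice, so U = 7. Remove 7 from R.
Among the 6 still-open variables, 3 fits only O (and all 6 values in {1, 3, 4, 5, 6, 8} must be used), so O = 3.

3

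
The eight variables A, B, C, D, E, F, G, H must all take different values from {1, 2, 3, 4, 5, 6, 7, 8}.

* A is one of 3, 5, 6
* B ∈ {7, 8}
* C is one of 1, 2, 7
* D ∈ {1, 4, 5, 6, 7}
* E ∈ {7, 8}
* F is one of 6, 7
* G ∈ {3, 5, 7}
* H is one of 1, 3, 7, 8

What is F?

Among the 8 variables, 2 fits only C (and all 8 values in {1, 2, 3, 4, 5, 6, 7, 8} must be used), so C = 2.
The 7 still-open variables together cover exactly {1, 3, 4, 5, 6, 7, 8} — 7 values for 7 variables — and 4 appears only in D's list, so D = 4.
Among the 6 still-open variables, 1 fits only H (and all 6 values in {1, 3, 5, 6, 7, 8} must be used), so H = 1.
B and E share exactly the 2 values {7, 8}; by pigeonhole those values go to them, so strike 7, 8 from F, G.
So F = 6.

6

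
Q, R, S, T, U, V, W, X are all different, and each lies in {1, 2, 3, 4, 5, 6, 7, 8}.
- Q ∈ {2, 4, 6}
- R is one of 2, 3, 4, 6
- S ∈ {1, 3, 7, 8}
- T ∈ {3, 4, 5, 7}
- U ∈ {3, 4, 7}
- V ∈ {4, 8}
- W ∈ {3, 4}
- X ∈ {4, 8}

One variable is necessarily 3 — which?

Among the 8 variables, 1 fits only S (and all 8 values in {1, 2, 3, 4, 5, 6, 7, 8} must be used), so S = 1.
The 7 still-open variables together cover exactly {2, 3, 4, 5, 6, 7, 8} — 7 values for 7 variables — and 5 appears only in T's list, so T = 5.
The 6 still-open variables together cover exactly {2, 3, 4, 6, 7, 8} — 6 values for 6 variables — and 7 appears only in U's list, so U = 7.
V and X between them cover only {4, 8} — a naked pair. Remove those values from Q, R, W.
So 3 goes to W.

W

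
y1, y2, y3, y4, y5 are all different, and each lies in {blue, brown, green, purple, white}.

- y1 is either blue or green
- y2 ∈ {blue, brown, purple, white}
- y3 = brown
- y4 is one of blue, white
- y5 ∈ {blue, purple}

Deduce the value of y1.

green

y3 must be brown (only option left). Eliminate brown elsewhere: y2.
The 4 still-open variables together cover exactly {blue, green, purple, white} — 4 values for 4 variables — and green appears only in y1's list, so y1 = green.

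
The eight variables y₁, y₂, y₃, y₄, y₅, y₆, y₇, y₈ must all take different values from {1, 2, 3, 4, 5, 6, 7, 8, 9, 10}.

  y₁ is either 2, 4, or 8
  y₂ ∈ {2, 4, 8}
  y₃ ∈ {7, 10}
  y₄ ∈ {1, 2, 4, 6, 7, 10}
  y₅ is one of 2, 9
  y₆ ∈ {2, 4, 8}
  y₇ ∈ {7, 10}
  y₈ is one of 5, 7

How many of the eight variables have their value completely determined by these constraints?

2

The 2 variables y₃ and y₇ are confined to {7, 10}, which locks those values in; drop them from y₄, y₈.
y₈ has just one choice, so y₈ = 5.
y₁, y₂, y₆ between them cover only {2, 4, 8} — a naked triple. Remove those values from y₄, y₅.
y₅ must be 9 (only option left).
Determined: y₅=9, y₈=5. The other variables each still have more than one consistent value. That makes 2.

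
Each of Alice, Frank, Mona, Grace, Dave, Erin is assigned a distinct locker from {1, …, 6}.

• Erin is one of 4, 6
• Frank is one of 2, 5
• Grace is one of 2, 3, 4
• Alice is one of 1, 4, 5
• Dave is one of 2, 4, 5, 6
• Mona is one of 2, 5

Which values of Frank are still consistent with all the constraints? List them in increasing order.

Among the 6 variables, 1 fits only Alice (and all 6 values in {1, 2, 3, 4, 5, 6} must be used), so Alice = 1.
The 5 still-open variables together cover exactly {2, 3, 4, 5, 6} — 5 values for 5 variables — and 3 appears only in Grace's list, so Grace = 3.
The 2 variables Frank and Mona are confined to {2, 5}, which locks those values in; drop them from Dave.
No further eliminations apply; Frank can still be any of 2, 5.

2, 5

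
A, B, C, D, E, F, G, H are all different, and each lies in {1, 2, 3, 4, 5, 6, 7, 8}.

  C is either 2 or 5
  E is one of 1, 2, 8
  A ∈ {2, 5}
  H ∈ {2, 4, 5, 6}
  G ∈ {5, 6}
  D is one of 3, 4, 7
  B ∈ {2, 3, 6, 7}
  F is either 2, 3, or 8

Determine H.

4

The 8 variables draw from only 8 values {1, 2, 3, 4, 5, 6, 7, 8}, so each is used; only E can be 1, hence E = 1.
Among the 7 still-open variables, 8 fits only F (and all 7 values in {2, 3, 4, 5, 6, 7, 8} must be used), so F = 8.
A and C share exactly the 2 values {2, 5}; by pigeonhole those values go to them, so strike 2, 5 from B, G, H.
G must be 6 (only option left). So B, H can't be 6.
So H = 4.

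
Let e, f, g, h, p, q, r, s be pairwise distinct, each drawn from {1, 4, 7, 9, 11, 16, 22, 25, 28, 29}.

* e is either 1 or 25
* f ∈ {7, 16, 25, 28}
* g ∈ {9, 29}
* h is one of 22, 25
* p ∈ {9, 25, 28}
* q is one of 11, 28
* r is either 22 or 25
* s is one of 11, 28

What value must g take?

29

The 2 variables h and r are confined to {22, 25}, which locks those values in; drop them from e, f, p.
That leaves e = 1.
The 2 variables q and s are confined to {11, 28}, which locks those values in; drop them from f, p.
That leaves p = 9. Eliminate 9 elsewhere: g.
So g = 29.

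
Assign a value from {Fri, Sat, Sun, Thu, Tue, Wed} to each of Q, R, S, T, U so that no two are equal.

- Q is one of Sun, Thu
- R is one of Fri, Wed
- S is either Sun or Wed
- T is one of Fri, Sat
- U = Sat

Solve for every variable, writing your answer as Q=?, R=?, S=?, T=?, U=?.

Q=Thu, R=Wed, S=Sun, T=Fri, U=Sat

U's domain is down to {Sat}, so U = Sat. So T can't be Sat.
T must be Fri (only option left). Strike Fri from R.
R must be Wed (only option left). Eliminate Wed elsewhere: S.
S has just one choice, so S = Sun. Eliminate Sun elsewhere: Q.
Q must be Thu (only option left).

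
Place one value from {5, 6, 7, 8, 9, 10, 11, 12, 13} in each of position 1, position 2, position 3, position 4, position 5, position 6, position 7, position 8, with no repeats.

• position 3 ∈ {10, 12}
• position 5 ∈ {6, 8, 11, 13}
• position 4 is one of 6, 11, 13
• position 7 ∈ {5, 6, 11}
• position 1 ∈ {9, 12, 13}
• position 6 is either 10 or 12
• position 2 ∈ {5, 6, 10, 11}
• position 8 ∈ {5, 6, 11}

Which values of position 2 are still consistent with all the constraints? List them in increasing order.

5, 6, 11

The 8 variables together cover exactly {5, 6, 8, 9, 10, 11, 12, 13} — 8 values for 8 variables — and 8 appears only in position 5's list, so position 5 = 8.
The 7 still-open variables together cover exactly {5, 6, 9, 10, 11, 12, 13} — 7 values for 7 variables — and 9 appears only in position 1's list, so position 1 = 9.
Among the 6 still-open variables, 13 fits only position 4 (and all 6 values in {5, 6, 10, 11, 12, 13} must be used), so position 4 = 13.
The 2 variables position 3 and position 6 are confined to {10, 12}, which locks those values in; drop them from position 2.
No further eliminations apply; position 2 can still be any of 5, 6, 11.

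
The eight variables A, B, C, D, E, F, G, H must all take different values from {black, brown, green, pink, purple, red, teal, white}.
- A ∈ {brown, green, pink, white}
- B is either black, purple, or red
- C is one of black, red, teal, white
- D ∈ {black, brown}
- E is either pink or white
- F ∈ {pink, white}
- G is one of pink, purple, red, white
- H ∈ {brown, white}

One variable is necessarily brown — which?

The 8 variables together cover exactly {black, brown, green, pink, purple, red, teal, white} — 8 values for 8 variables — and green appears only in A's list, so A = green.
The 7 still-open variables together cover exactly {black, brown, pink, purple, red, teal, white} — 7 values for 7 variables — and teal appears only in C's list, so C = teal.
The 2 variables E and F are confined to {pink, white}, which locks those values in; drop them from G, H.
So brown goes to H.

H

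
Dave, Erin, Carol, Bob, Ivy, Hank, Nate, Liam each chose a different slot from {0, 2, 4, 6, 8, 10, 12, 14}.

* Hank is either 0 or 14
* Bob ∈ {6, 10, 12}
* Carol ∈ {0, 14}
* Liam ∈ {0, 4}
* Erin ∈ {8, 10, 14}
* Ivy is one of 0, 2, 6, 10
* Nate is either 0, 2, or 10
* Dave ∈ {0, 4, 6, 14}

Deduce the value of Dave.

6

Among the 8 variables, 8 fits only Erin (and all 8 values in {0, 2, 4, 6, 8, 10, 12, 14} must be used), so Erin = 8.
Among the 7 still-open variables, 12 fits only Bob (and all 7 values in {0, 2, 4, 6, 10, 12, 14} must be used), so Bob = 12.
Carol and Hank between them cover only {0, 14} — a naked pair. Remove those values from Dave, Ivy, Nate, Liam.
That leaves Liam = 4. So Dave can't be 4.
So Dave = 6.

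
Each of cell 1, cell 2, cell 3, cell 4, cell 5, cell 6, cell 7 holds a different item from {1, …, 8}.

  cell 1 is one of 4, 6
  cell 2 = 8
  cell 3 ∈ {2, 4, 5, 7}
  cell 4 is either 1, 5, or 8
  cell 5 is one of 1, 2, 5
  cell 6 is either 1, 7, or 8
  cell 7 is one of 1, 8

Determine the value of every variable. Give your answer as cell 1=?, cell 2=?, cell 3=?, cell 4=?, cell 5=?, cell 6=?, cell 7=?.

cell 1=6, cell 2=8, cell 3=4, cell 4=5, cell 5=2, cell 6=7, cell 7=1

cell 2 has just one choice, so cell 2 = 8. So cell 4, cell 6, cell 7 can't be 8.
cell 7 must be 1 (only option left). Strike 1 from cell 4, cell 5, cell 6.
cell 4's domain is down to {5}, so cell 4 = 5. Remove 5 from cell 3, cell 5.
cell 5 has just one choice, so cell 5 = 2. Remove 2 from cell 3.
That leaves cell 6 = 7. So cell 3 can't be 7.
cell 3 must be 4 (only option left). Remove 4 from cell 1.
That leaves cell 1 = 6.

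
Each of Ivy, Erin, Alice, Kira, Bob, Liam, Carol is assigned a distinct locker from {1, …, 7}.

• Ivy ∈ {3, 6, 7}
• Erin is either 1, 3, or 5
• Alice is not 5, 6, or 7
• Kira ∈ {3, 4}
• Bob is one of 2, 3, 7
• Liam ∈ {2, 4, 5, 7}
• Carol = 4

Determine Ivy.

Carol must be 4 (only option left). So Alice, Kira, Liam can't be 4.
Kira must be 3 (only option left). Eliminate 3 elsewhere: Ivy, Erin, Alice, Bob.
Among the 5 still-open variables, 6 fits only Ivy (and all 5 values in {1, 2, 5, 6, 7} must be used), so Ivy = 6.

6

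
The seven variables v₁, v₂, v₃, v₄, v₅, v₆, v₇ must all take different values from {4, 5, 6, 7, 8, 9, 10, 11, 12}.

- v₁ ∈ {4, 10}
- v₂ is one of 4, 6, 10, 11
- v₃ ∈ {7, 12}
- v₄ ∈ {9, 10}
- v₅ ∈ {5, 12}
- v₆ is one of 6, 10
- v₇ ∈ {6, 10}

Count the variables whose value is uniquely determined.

v₆ and v₇ between them cover only {6, 10} — a naked pair. Remove those values from v₁, v₂, v₄.
v₁ has just one choice, so v₁ = 4. So v₂ can't be 4.
v₂ has just one choice, so v₂ = 11.
v₄ has just one choice, so v₄ = 9.
Determined: v₁=4, v₂=11, v₄=9. The other variables each still have more than one consistent value. That makes 3.

3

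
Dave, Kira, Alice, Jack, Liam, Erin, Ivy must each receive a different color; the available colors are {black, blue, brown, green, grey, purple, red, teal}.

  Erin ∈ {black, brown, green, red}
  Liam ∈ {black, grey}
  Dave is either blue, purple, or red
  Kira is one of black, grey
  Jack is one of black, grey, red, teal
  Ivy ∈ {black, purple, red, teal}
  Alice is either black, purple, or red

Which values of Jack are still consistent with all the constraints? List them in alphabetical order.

red, teal

The 2 variables Kira and Liam are confined to {black, grey}, which locks those values in; drop them from Alice, Jack, Erin, Ivy.
The 3 variables Alice, Jack, Ivy are confined to {purple, red, teal}, which locks those values in; drop them from Dave, Erin.
Dave must be blue (only option left).
No further eliminations apply; Jack can still be any of red, teal.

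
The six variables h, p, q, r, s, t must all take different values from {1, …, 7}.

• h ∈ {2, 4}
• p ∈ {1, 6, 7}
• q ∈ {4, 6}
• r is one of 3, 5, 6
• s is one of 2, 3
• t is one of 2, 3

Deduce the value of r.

The 2 variables s and t are confined to {2, 3}, which locks those values in; drop them from h, r.
h's domain is down to {4}, so h = 4. Strike 4 from q.
q's domain is down to {6}, so q = 6. So p, r can't be 6.
So r = 5.

5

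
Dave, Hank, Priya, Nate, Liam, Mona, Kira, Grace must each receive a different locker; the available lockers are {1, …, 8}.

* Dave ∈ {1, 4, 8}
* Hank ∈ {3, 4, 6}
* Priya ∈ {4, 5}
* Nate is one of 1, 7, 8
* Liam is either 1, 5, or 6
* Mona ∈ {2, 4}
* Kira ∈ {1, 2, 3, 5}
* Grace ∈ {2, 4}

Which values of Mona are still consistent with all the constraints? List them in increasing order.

2, 4

The 8 variables together cover exactly {1, 2, 3, 4, 5, 6, 7, 8} — 8 values for 8 variables — and 7 appears only in Nate's list, so Nate = 7.
The 7 still-open variables together cover exactly {1, 2, 3, 4, 5, 6, 8} — 7 values for 7 variables — and 8 appears only in Dave's list, so Dave = 8.
The 2 variables Mona and Grace are confined to {2, 4}, which locks those values in; drop them from Hank, Priya, Kira.
Priya's domain is down to {5}, so Priya = 5. Eliminate 5 elsewhere: Liam, Kira.
No further eliminations apply; Mona can still be any of 2, 4.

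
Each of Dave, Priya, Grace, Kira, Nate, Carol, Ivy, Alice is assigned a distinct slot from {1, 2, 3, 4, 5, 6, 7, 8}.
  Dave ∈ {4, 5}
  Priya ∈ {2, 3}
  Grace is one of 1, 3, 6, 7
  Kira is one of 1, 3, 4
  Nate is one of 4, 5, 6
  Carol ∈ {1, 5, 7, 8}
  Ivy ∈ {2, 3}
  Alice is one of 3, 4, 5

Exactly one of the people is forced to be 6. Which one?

The 8 variables together cover exactly {1, 2, 3, 4, 5, 6, 7, 8} — 8 values for 8 variables — and 8 appears only in Carol's list, so Carol = 8.
Among the 7 still-open variables, 7 fits only Grace (and all 7 values in {1, 2, 3, 4, 5, 6, 7} must be used), so Grace = 7.
The 6 still-open variables draw from only 6 values {1, 2, 3, 4, 5, 6}, so each is used; only Kira can be 1, hence Kira = 1.
The 5 still-open variables draw from only 5 values {2, 3, 4, 5, 6}, so each is used; only Nate can be 6, hence Nate = 6.

Nate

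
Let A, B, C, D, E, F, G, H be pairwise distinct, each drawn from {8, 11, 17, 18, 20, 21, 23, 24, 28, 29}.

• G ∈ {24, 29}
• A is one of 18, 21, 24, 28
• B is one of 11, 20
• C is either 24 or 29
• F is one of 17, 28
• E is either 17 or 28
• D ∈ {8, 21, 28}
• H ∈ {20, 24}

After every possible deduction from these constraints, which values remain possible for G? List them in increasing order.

The 2 variables C and G are confined to {24, 29}, which locks those values in; drop them from A, H.
That leaves H = 20. Remove 20 from B.
B has just one choice, so B = 11.
The 2 variables E and F are confined to {17, 28}, which locks those values in; drop them from A, D.
No further eliminations apply; G can still be any of 24, 29.

24, 29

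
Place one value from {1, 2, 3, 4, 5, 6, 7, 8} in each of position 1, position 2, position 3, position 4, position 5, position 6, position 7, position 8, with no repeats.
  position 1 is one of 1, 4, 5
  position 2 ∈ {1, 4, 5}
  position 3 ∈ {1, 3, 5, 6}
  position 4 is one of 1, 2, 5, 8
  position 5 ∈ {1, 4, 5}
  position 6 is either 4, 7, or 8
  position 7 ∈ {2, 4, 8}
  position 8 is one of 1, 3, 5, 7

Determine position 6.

Among the 8 variables, 6 fits only position 3 (and all 8 values in {1, 2, 3, 4, 5, 6, 7, 8} must be used), so position 3 = 6.
The 7 still-open variables together cover exactly {1, 2, 3, 4, 5, 7, 8} — 7 values for 7 variables — and 3 appears only in position 8's list, so position 8 = 3.
The 6 still-open variables together cover exactly {1, 2, 4, 5, 7, 8} — 6 values for 6 variables — and 7 appears only in position 6's list, so position 6 = 7.

7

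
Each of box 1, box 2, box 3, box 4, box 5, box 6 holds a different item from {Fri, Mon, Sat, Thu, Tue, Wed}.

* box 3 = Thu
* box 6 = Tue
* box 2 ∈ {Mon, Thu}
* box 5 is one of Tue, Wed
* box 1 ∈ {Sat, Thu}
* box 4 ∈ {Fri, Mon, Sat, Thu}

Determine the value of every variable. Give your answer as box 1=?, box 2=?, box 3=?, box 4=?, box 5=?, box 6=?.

box 3 must be Thu (only option left). Remove Thu from box 1, box 2, box 4.
box 6 has just one choice, so box 6 = Tue. Remove Tue from box 5.
box 1 must be Sat (only option left). So box 4 can't be Sat.
That leaves box 2 = Mon. So box 4 can't be Mon.
box 4 has just one choice, so box 4 = Fri.
box 5's domain is down to {Wed}, so box 5 = Wed.

box 1=Sat, box 2=Mon, box 3=Thu, box 4=Fri, box 5=Wed, box 6=Tue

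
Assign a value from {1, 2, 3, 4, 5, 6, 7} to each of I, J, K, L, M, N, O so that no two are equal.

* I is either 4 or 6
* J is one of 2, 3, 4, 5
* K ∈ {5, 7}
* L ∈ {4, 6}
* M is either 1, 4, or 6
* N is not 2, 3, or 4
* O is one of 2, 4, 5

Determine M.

1

The 7 variables together cover exactly {1, 2, 3, 4, 5, 6, 7} — 7 values for 7 variables — and 3 appears only in J's list, so J = 3.
Among the 6 still-open variables, 2 fits only O (and all 6 values in {1, 2, 4, 5, 6, 7} must be used), so O = 2.
The 2 variables I and L are confined to {4, 6}, which locks those values in; drop them from M, N.
So M = 1.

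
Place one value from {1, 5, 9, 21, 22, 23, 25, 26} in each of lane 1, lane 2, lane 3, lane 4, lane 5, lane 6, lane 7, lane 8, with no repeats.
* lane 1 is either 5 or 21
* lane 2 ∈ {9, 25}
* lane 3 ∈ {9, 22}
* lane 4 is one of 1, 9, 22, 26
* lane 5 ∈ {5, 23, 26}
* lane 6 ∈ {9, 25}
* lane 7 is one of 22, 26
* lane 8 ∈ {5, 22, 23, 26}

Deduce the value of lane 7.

The 8 variables draw from only 8 values {1, 5, 9, 21, 22, 23, 25, 26}, so each is used; only lane 4 can be 1, hence lane 4 = 1.
The 7 still-open variables together cover exactly {5, 9, 21, 22, 23, 25, 26} — 7 values for 7 variables — and 21 appears only in lane 1's list, so lane 1 = 21.
lane 2 and lane 6 between them cover only {9, 25} — a naked pair. Remove those values from lane 3.
lane 3's domain is down to {22}, so lane 3 = 22. Remove 22 from lane 7, lane 8.
So lane 7 = 26.

26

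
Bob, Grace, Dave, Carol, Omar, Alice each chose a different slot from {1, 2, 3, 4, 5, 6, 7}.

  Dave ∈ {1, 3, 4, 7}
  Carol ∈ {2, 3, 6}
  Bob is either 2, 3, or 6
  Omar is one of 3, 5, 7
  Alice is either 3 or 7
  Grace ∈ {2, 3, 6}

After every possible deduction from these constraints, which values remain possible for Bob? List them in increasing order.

The 3 variables Bob, Grace, Carol are confined to {2, 3, 6}, which locks those values in; drop them from Dave, Omar, Alice.
Alice's domain is down to {7}, so Alice = 7. So Dave, Omar can't be 7.
That leaves Omar = 5.
No further eliminations apply; Bob can still be any of 2, 3, 6.

2, 3, 6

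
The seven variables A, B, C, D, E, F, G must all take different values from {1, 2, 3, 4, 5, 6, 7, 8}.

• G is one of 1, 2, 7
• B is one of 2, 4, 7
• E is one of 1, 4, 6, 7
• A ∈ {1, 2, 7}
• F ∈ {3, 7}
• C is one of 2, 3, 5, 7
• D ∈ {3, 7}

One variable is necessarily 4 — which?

The 7 variables draw from only 7 values {1, 2, 3, 4, 5, 6, 7}, so each is used; only C can be 5, hence C = 5.
Among the 6 still-open variables, 6 fits only E (and all 6 values in {1, 2, 3, 4, 6, 7} must be used), so E = 6.
Among the 5 still-open variables, 4 fits only B (and all 5 values in {1, 2, 3, 4, 7} must be used), so B = 4.

B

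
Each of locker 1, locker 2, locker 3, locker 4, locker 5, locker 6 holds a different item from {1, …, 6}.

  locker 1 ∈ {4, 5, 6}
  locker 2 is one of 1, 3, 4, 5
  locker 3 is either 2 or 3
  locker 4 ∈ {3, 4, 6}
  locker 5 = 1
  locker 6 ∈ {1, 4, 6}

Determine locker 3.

2

locker 5's domain is down to {1}, so locker 5 = 1. Eliminate 1 elsewhere: locker 2, locker 6.
Among the 5 still-open variables, 2 fits only locker 3 (and all 5 values in {2, 3, 4, 5, 6} must be used), so locker 3 = 2.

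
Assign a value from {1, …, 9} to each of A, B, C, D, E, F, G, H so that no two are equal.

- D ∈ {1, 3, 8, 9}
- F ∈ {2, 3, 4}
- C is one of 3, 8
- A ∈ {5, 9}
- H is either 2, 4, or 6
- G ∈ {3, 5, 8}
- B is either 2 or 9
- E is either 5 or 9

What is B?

2

Among the 8 variables, 1 fits only D (and all 8 values in {1, 2, 3, 4, 5, 6, 8, 9} must be used), so D = 1.
The 7 still-open variables together cover exactly {2, 3, 4, 5, 6, 8, 9} — 7 values for 7 variables — and 6 appears only in H's list, so H = 6.
The 6 still-open variables together cover exactly {2, 3, 4, 5, 8, 9} — 6 values for 6 variables — and 4 appears only in F's list, so F = 4.
The 5 still-open variables draw from only 5 values {2, 3, 5, 8, 9}, so each is used; only B can be 2, hence B = 2.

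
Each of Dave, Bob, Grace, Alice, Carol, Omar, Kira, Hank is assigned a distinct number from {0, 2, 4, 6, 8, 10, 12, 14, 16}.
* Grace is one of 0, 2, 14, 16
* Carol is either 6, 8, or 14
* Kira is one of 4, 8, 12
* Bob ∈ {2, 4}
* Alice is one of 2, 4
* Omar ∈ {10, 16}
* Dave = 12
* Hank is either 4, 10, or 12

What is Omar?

Dave's domain is down to {12}, so Dave = 12. Eliminate 12 elsewhere: Kira, Hank.
The 2 variables Bob and Alice are confined to {2, 4}, which locks those values in; drop them from Grace, Kira, Hank.
That leaves Kira = 8. So Carol can't be 8.
Hank must be 10 (only option left). Eliminate 10 elsewhere: Omar.
So Omar = 16.

16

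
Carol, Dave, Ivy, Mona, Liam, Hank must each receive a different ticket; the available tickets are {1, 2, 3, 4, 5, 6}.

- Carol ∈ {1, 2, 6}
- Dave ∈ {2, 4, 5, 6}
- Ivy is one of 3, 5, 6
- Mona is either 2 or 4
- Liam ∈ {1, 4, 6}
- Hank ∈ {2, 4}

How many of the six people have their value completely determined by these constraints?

2

The 6 variables draw from only 6 values {1, 2, 3, 4, 5, 6}, so each is used; only Ivy can be 3, hence Ivy = 3.
The 5 still-open variables together cover exactly {1, 2, 4, 5, 6} — 5 values for 5 variables — and 5 appears only in Dave's list, so Dave = 5.
Mona and Hank share exactly the 2 values {2, 4}; by pigeonhole those values go to them, so strike 2, 4 from Carol, Liam.
Determined: Dave=5, Ivy=3. The other people each still have more than one consistent value. That makes 2.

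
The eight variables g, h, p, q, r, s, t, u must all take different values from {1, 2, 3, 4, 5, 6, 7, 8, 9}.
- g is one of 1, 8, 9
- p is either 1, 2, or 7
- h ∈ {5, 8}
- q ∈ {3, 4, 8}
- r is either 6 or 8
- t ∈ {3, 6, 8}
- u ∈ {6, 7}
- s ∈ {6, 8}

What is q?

The 2 variables r and s are confined to {6, 8}, which locks those values in; drop them from g, h, q, t, u.
h has just one choice, so h = 5.
t's domain is down to {3}, so t = 3. Eliminate 3 elsewhere: q.
So q = 4.

4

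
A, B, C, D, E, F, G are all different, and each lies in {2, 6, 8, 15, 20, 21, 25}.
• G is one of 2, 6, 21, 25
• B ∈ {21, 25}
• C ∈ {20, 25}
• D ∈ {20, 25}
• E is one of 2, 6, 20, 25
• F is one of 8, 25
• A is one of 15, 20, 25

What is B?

21

Among the 7 variables, 8 fits only F (and all 7 values in {2, 6, 8, 15, 20, 21, 25} must be used), so F = 8.
The 6 still-open variables together cover exactly {2, 6, 15, 20, 21, 25} — 6 values for 6 variables — and 15 appears only in A's list, so A = 15.
C and D share exactly the 2 values {20, 25}; by pigeonhole those values go to them, so strike 20, 25 from B, E, G.
So B = 21.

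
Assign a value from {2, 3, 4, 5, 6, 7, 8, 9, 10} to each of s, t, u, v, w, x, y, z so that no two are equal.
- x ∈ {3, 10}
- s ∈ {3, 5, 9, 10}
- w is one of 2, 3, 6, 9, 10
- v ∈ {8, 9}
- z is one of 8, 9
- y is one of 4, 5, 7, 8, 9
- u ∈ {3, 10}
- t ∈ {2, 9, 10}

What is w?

6

The 2 variables u and x are confined to {3, 10}, which locks those values in; drop them from s, t, w.
v and z between them cover only {8, 9} — a naked pair. Remove those values from s, t, w, y.
s has just one choice, so s = 5. Strike 5 from y.
t must be 2 (only option left). Strike 2 from w.
So w = 6.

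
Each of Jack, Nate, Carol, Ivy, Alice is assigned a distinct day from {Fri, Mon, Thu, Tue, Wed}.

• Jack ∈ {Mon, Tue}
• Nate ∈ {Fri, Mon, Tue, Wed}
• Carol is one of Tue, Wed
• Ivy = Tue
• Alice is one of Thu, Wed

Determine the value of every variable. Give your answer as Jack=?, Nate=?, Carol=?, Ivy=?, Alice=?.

Ivy has just one choice, so Ivy = Tue. So Jack, Nate, Carol can't be Tue.
Jack must be Mon (only option left). Remove Mon from Nate.
Carol's domain is down to {Wed}, so Carol = Wed. Strike Wed from Nate, Alice.
Alice must be Thu (only option left).
Nate's domain is down to {Fri}, so Nate = Fri.

Jack=Mon, Nate=Fri, Carol=Wed, Ivy=Tue, Alice=Thu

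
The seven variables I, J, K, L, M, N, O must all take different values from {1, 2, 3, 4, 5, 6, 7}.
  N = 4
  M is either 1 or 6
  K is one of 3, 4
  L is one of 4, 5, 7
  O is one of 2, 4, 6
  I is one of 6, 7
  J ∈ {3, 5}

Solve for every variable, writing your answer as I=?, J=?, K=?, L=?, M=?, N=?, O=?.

N must be 4 (only option left). Remove 4 from K, L, O.
K must be 3 (only option left). Strike 3 from J.
J's domain is down to {5}, so J = 5. So L can't be 5.
L's domain is down to {7}, so L = 7. Remove 7 from I.
I must be 6 (only option left). Remove 6 from M, O.
M's domain is down to {1}, so M = 1.
That leaves O = 2.

I=6, J=5, K=3, L=7, M=1, N=4, O=2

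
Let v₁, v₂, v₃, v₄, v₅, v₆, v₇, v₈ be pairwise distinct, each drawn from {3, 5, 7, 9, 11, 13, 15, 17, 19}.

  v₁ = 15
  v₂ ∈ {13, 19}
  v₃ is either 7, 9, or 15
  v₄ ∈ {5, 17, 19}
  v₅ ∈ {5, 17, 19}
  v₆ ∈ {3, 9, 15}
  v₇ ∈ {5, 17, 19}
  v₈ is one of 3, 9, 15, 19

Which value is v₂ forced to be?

v₁ must be 15 (only option left). So v₃, v₆, v₈ can't be 15.
The 7 still-open variables draw from only 7 values {3, 5, 7, 9, 13, 17, 19}, so each is used; only v₃ can be 7, hence v₃ = 7.
The 6 still-open variables together cover exactly {3, 5, 9, 13, 17, 19} — 6 values for 6 variables — and 13 appears only in v₂'s list, so v₂ = 13.

13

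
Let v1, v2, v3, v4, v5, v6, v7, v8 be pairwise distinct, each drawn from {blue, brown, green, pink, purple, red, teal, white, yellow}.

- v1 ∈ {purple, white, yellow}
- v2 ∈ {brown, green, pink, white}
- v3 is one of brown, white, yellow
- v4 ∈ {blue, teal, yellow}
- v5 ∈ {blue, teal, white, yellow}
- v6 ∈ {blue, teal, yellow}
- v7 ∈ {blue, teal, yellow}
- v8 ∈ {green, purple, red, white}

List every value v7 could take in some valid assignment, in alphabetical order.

blue, teal, yellow

v4, v6, v7 between them cover only {blue, teal, yellow} — a naked triple. Remove those values from v1, v3, v5.
v5's domain is down to {white}, so v5 = white. Eliminate white elsewhere: v1, v2, v3, v8.
That leaves v1 = purple. Strike purple from v8.
That leaves v3 = brown. So v2 can't be brown.
No further eliminations apply; v7 can still be any of blue, teal, yellow.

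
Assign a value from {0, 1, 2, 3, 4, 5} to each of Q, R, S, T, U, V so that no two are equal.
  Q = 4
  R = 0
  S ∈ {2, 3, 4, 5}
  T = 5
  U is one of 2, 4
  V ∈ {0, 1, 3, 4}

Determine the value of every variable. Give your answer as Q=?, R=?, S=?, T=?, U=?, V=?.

Q's domain is down to {4}, so Q = 4. So S, U, V can't be 4.
R's domain is down to {0}, so R = 0. Eliminate 0 elsewhere: V.
That leaves T = 5. Strike 5 from S.
U's domain is down to {2}, so U = 2. Remove 2 from S.
S's domain is down to {3}, so S = 3. Strike 3 from V.
V must be 1 (only option left).

Q=4, R=0, S=3, T=5, U=2, V=1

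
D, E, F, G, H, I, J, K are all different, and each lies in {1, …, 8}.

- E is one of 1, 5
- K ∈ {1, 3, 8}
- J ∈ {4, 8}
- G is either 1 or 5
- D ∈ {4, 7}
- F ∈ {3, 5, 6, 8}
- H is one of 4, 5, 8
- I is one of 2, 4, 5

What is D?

7

The 8 variables draw from only 8 values {1, 2, 3, 4, 5, 6, 7, 8}, so each is used; only I can be 2, hence I = 2.
The 7 still-open variables together cover exactly {1, 3, 4, 5, 6, 7, 8} — 7 values for 7 variables — and 6 appears only in F's list, so F = 6.
The 6 still-open variables together cover exactly {1, 3, 4, 5, 7, 8} — 6 values for 6 variables — and 3 appears only in K's list, so K = 3.
Among the 5 still-open variables, 7 fits only D (and all 5 values in {1, 4, 5, 7, 8} must be used), so D = 7.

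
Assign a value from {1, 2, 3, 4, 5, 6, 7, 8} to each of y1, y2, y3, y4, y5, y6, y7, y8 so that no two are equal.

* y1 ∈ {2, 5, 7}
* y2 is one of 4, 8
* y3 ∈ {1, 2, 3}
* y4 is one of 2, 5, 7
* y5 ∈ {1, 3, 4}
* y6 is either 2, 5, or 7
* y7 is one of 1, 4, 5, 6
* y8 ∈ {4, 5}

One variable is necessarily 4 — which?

y8

Among the 8 variables, 6 fits only y7 (and all 8 values in {1, 2, 3, 4, 5, 6, 7, 8} must be used), so y7 = 6.
The 7 still-open variables together cover exactly {1, 2, 3, 4, 5, 7, 8} — 7 values for 7 variables — and 8 appears only in y2's list, so y2 = 8.
y1, y4, y6 between them cover only {2, 5, 7} — a naked triple. Remove those values from y3, y8.
So 4 goes to y8.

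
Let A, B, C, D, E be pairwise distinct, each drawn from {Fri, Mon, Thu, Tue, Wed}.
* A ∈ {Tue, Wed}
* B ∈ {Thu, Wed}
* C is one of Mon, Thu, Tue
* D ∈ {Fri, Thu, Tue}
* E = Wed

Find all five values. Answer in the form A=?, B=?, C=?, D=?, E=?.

A=Tue, B=Thu, C=Mon, D=Fri, E=Wed

E must be Wed (only option left). So A, B can't be Wed.
A's domain is down to {Tue}, so A = Tue. Eliminate Tue elsewhere: C, D.
B's domain is down to {Thu}, so B = Thu. Strike Thu from C, D.
That leaves C = Mon.
D has just one choice, so D = Fri.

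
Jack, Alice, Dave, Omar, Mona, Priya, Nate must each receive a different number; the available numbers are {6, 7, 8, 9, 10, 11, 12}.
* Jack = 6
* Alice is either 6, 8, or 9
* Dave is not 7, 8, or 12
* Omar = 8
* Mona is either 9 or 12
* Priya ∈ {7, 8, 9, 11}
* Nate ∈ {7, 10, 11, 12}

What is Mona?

Jack has just one choice, so Jack = 6. Eliminate 6 elsewhere: Alice, Dave.
That leaves Omar = 8. So Alice, Priya can't be 8.
That leaves Alice = 9. So Dave, Mona, Priya can't be 9.
So Mona = 12.

12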